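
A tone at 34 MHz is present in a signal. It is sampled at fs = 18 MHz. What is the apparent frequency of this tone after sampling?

2 MHz

34 MHz mod fs = 16 MHz.
16 MHz > fs/2 = 9 MHz, folds to fs − 16 MHz = 2 MHz.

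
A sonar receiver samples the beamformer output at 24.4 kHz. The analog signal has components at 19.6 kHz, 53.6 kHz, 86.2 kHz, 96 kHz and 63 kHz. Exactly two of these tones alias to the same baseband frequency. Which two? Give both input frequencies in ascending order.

19.6 kHz, 53.6 kHz

fs/2 = 12.2 kHz.
19.6 kHz > fs/2 = 12.2 kHz, folds to fs − 19.6 kHz = 4.8 kHz.
53.6 kHz mod fs = 4.8 kHz.
4.8 kHz ≤ fs/2 = 12.2 kHz, appears at 4.8 kHz.
86.2 kHz mod fs = 13 kHz.
13 kHz > fs/2 = 12.2 kHz, folds to fs − 13 kHz = 11.4 kHz.
96 kHz mod fs = 22.8 kHz.
22.8 kHz > fs/2 = 12.2 kHz, folds to fs − 22.8 kHz = 1.6 kHz.
63 kHz mod fs = 14.2 kHz.
14.2 kHz > fs/2 = 12.2 kHz, folds to fs − 14.2 kHz = 10.2 kHz.
19.6 kHz and 53.6 kHz both map to 4.8 kHz.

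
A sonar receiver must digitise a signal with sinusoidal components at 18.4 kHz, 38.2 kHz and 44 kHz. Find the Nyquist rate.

88 kHz

Highest-frequency component: 44 kHz.
Nyquist rate = 2 × 44 kHz = 88 kHz.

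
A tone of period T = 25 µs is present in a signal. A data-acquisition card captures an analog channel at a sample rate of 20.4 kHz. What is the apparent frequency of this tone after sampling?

T = 25 µs → f = 1/T = 40 kHz.
40 kHz mod fs = 19.6 kHz.
19.6 kHz > fs/2 = 10.2 kHz, folds to fs − 19.6 kHz = 0.8 kHz.

0.8 kHz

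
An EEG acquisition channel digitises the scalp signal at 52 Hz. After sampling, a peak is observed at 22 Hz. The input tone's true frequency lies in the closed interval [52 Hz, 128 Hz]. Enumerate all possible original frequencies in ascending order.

74 Hz, 82 Hz, 126 Hz

Frequencies that alias to 22 Hz are k·fs ± 22 Hz for integer k ≥ 0.
k=0: 22 Hz.
k=1: 30 Hz, 74 Hz.
k=2: 82 Hz, 126 Hz.
k=3: 134 Hz, 178 Hz.
Within [52 Hz, 128 Hz]: 74 Hz, 82 Hz, 126 Hz.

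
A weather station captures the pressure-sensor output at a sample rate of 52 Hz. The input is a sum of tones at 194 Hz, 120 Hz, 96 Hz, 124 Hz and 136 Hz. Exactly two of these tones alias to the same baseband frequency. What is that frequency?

20 Hz

fs/2 = 26 Hz.
194 Hz mod fs = 38 Hz.
38 Hz > fs/2 = 26 Hz, folds to fs − 38 Hz = 14 Hz.
120 Hz mod fs = 16 Hz.
16 Hz ≤ fs/2 = 26 Hz, appears at 16 Hz.
96 Hz mod fs = 44 Hz.
44 Hz > fs/2 = 26 Hz, folds to fs − 44 Hz = 8 Hz.
124 Hz mod fs = 20 Hz.
20 Hz ≤ fs/2 = 26 Hz, appears at 20 Hz.
136 Hz mod fs = 32 Hz.
32 Hz > fs/2 = 26 Hz, folds to fs − 32 Hz = 20 Hz.
124 Hz and 136 Hz both map to 20 Hz.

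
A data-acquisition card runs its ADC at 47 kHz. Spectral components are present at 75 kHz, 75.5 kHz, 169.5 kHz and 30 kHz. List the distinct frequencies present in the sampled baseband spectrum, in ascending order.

17 kHz, 18.5 kHz, 19 kHz

fs/2 = 23.5 kHz.
75 kHz mod fs = 28 kHz.
28 kHz > fs/2 = 23.5 kHz, folds to fs − 28 kHz = 19 kHz.
75.5 kHz mod fs = 28.5 kHz.
28.5 kHz > fs/2 = 23.5 kHz, folds to fs − 28.5 kHz = 18.5 kHz.
169.5 kHz mod fs = 28.5 kHz.
28.5 kHz > fs/2 = 23.5 kHz, folds to fs − 28.5 kHz = 18.5 kHz.
30 kHz > fs/2 = 23.5 kHz, folds to fs − 30 kHz = 17 kHz.
Distinct values: {17 kHz, 18.5 kHz, 19 kHz}.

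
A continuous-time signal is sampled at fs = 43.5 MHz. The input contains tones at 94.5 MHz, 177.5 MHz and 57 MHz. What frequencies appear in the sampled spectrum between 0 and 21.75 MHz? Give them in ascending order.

3.5 MHz, 7.5 MHz, 13.5 MHz

fs/2 = 21.75 MHz.
94.5 MHz mod fs = 7.5 MHz.
7.5 MHz ≤ fs/2 = 21.75 MHz, appears at 7.5 MHz.
177.5 MHz mod fs = 3.5 MHz.
3.5 MHz ≤ fs/2 = 21.75 MHz, appears at 3.5 MHz.
57 MHz mod fs = 13.5 MHz.
13.5 MHz ≤ fs/2 = 21.75 MHz, appears at 13.5 MHz.
Distinct values: {3.5 MHz, 7.5 MHz, 13.5 MHz}.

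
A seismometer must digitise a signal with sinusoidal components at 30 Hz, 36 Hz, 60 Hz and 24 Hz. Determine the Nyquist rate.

Highest-frequency component: 60 Hz.
Nyquist rate = 2 × 60 Hz = 120 Hz.

120 Hz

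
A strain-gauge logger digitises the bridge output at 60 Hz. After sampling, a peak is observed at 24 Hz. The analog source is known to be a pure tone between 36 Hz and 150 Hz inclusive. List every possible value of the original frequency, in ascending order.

36 Hz, 84 Hz, 96 Hz, 144 Hz

Frequencies that alias to 24 Hz are k·fs ± 24 Hz for integer k ≥ 0.
k=0: 24 Hz.
k=1: 36 Hz, 84 Hz.
k=2: 96 Hz, 144 Hz.
k=3: 156 Hz, 204 Hz.
Within [36 Hz, 150 Hz]: 36 Hz, 84 Hz, 96 Hz, 144 Hz.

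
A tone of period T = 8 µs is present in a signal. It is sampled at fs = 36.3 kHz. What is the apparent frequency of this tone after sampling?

16.1 kHz

T = 8 µs → f = 1/T = 125 kHz.
125 kHz mod fs = 16.1 kHz.
16.1 kHz ≤ fs/2 = 18.15 kHz, appears at 16.1 kHz.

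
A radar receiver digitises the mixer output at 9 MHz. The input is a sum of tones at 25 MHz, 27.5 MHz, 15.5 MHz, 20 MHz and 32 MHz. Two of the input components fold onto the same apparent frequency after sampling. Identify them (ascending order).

20 MHz, 25 MHz

fs/2 = 4.5 MHz.
25 MHz mod fs = 7 MHz.
7 MHz > fs/2 = 4.5 MHz, folds to fs − 7 MHz = 2 MHz.
27.5 MHz mod fs = 0.5 MHz.
0.5 MHz ≤ fs/2 = 4.5 MHz, appears at 0.5 MHz.
15.5 MHz mod fs = 6.5 MHz.
6.5 MHz > fs/2 = 4.5 MHz, folds to fs − 6.5 MHz = 2.5 MHz.
20 MHz mod fs = 2 MHz.
2 MHz ≤ fs/2 = 4.5 MHz, appears at 2 MHz.
32 MHz mod fs = 5 MHz.
5 MHz > fs/2 = 4.5 MHz, folds to fs − 5 MHz = 4 MHz.
20 MHz and 25 MHz both map to 2 MHz.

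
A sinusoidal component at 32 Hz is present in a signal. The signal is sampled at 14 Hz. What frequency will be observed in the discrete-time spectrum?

4 Hz

32 Hz mod fs = 4 Hz.
4 Hz ≤ fs/2 = 7 Hz, appears at 4 Hz.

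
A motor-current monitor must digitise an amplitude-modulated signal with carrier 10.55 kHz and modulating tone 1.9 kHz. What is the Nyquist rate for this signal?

24.9 kHz

AM sidebands sit at fc ± fm = 8.65 kHz and 12.45 kHz.
Highest-frequency component: 12.45 kHz.
Nyquist rate = 2 × 12.45 kHz = 24.9 kHz.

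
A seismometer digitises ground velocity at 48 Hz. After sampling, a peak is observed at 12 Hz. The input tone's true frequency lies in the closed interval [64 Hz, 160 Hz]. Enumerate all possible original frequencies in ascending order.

84 Hz, 108 Hz, 132 Hz, 156 Hz

Frequencies that alias to 12 Hz are k·fs ± 12 Hz for integer k ≥ 0.
k=0: 12 Hz.
k=1: 36 Hz, 60 Hz.
k=2: 84 Hz, 108 Hz.
k=3: 132 Hz, 156 Hz.
k=4: 180 Hz, 204 Hz.
Within [64 Hz, 160 Hz]: 84 Hz, 108 Hz, 132 Hz, 156 Hz.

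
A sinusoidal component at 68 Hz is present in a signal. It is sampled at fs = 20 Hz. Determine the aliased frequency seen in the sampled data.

68 Hz mod fs = 8 Hz.
8 Hz ≤ fs/2 = 10 Hz, appears at 8 Hz.

8 Hz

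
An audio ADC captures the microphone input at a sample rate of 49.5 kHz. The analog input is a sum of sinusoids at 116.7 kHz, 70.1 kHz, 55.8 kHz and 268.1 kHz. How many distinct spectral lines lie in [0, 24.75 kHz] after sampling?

3

fs/2 = 24.75 kHz.
116.7 kHz mod fs = 17.7 kHz.
17.7 kHz ≤ fs/2 = 24.75 kHz, appears at 17.7 kHz.
70.1 kHz mod fs = 20.6 kHz.
20.6 kHz ≤ fs/2 = 24.75 kHz, appears at 20.6 kHz.
55.8 kHz mod fs = 6.3 kHz.
6.3 kHz ≤ fs/2 = 24.75 kHz, appears at 6.3 kHz.
268.1 kHz mod fs = 20.6 kHz.
20.6 kHz ≤ fs/2 = 24.75 kHz, appears at 20.6 kHz.
Distinct values: {6.3 kHz, 17.7 kHz, 20.6 kHz} → 3.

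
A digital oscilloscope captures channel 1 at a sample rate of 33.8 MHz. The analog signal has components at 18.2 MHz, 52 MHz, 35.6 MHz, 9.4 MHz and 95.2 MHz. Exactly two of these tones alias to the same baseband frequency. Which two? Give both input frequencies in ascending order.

fs/2 = 16.9 MHz.
18.2 MHz > fs/2 = 16.9 MHz, folds to fs − 18.2 MHz = 15.6 MHz.
52 MHz mod fs = 18.2 MHz.
18.2 MHz > fs/2 = 16.9 MHz, folds to fs − 18.2 MHz = 15.6 MHz.
35.6 MHz mod fs = 1.8 MHz.
1.8 MHz ≤ fs/2 = 16.9 MHz, appears at 1.8 MHz.
9.4 MHz ≤ fs/2 = 16.9 MHz, passes unchanged.
95.2 MHz mod fs = 27.6 MHz.
27.6 MHz > fs/2 = 16.9 MHz, folds to fs − 27.6 MHz = 6.2 MHz.
18.2 MHz and 52 MHz both map to 15.6 MHz.

18.2 MHz, 52 MHz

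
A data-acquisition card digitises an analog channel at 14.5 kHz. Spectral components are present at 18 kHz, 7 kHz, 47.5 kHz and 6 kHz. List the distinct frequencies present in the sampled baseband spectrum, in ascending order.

3.5 kHz, 4 kHz, 6 kHz, 7 kHz

fs/2 = 7.25 kHz.
18 kHz mod fs = 3.5 kHz.
3.5 kHz ≤ fs/2 = 7.25 kHz, appears at 3.5 kHz.
7 kHz ≤ fs/2 = 7.25 kHz, passes unchanged.
47.5 kHz mod fs = 4 kHz.
4 kHz ≤ fs/2 = 7.25 kHz, appears at 4 kHz.
6 kHz ≤ fs/2 = 7.25 kHz, passes unchanged.
Distinct values: {3.5 kHz, 4 kHz, 6 kHz, 7 kHz}.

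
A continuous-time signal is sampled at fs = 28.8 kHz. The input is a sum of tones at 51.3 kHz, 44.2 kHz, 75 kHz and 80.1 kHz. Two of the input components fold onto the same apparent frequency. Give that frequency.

6.3 kHz

fs/2 = 14.4 kHz.
51.3 kHz mod fs = 22.5 kHz.
22.5 kHz > fs/2 = 14.4 kHz, folds to fs − 22.5 kHz = 6.3 kHz.
44.2 kHz mod fs = 15.4 kHz.
15.4 kHz > fs/2 = 14.4 kHz, folds to fs − 15.4 kHz = 13.4 kHz.
75 kHz mod fs = 17.4 kHz.
17.4 kHz > fs/2 = 14.4 kHz, folds to fs − 17.4 kHz = 11.4 kHz.
80.1 kHz mod fs = 22.5 kHz.
22.5 kHz > fs/2 = 14.4 kHz, folds to fs − 22.5 kHz = 6.3 kHz.
51.3 kHz and 80.1 kHz both map to 6.3 kHz.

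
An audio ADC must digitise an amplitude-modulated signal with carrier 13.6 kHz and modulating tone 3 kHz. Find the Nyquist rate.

33.2 kHz

AM sidebands sit at fc ± fm = 10.6 kHz and 16.6 kHz.
Highest-frequency component: 16.6 kHz.
Nyquist rate = 2 × 16.6 kHz = 33.2 kHz.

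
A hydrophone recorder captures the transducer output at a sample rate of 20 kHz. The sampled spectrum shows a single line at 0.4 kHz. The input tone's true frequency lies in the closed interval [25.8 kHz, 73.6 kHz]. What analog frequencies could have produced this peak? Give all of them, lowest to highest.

Frequencies that alias to 0.4 kHz are k·fs ± 0.4 kHz for integer k ≥ 0.
k=0: 0.4 kHz.
k=1: 19.6 kHz, 20.4 kHz.
k=2: 39.6 kHz, 40.4 kHz.
k=3: 59.6 kHz, 60.4 kHz.
k=4: 79.6 kHz, 80.4 kHz.
Within [25.8 kHz, 73.6 kHz]: 39.6 kHz, 40.4 kHz, 59.6 kHz, 60.4 kHz.

39.6 kHz, 40.4 kHz, 59.6 kHz, 60.4 kHz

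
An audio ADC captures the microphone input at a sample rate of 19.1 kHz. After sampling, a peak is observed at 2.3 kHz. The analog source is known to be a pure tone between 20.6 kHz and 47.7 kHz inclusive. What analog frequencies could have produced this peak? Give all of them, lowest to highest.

21.4 kHz, 35.9 kHz, 40.5 kHz

Frequencies that alias to 2.3 kHz are k·fs ± 2.3 kHz for integer k ≥ 0.
k=0: 2.3 kHz.
k=1: 16.8 kHz, 21.4 kHz.
k=2: 35.9 kHz, 40.5 kHz.
k=3: 55 kHz, 59.6 kHz.
Within [20.6 kHz, 47.7 kHz]: 21.4 kHz, 35.9 kHz, 40.5 kHz.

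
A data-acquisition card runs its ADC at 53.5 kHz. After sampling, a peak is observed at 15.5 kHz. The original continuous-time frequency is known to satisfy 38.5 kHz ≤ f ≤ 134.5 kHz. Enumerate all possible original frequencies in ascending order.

Frequencies that alias to 15.5 kHz are k·fs ± 15.5 kHz for integer k ≥ 0.
k=0: 15.5 kHz.
k=1: 38 kHz, 69 kHz.
k=2: 91.5 kHz, 122.5 kHz.
k=3: 145 kHz, 176 kHz.
Within [38.5 kHz, 134.5 kHz]: 69 kHz, 91.5 kHz, 122.5 kHz.

69 kHz, 91.5 kHz, 122.5 kHz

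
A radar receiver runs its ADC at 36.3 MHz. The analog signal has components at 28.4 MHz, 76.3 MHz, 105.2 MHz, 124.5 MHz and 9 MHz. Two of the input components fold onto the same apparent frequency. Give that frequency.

fs/2 = 18.15 MHz.
28.4 MHz > fs/2 = 18.15 MHz, folds to fs − 28.4 MHz = 7.9 MHz.
76.3 MHz mod fs = 3.7 MHz.
3.7 MHz ≤ fs/2 = 18.15 MHz, appears at 3.7 MHz.
105.2 MHz mod fs = 32.6 MHz.
32.6 MHz > fs/2 = 18.15 MHz, folds to fs − 32.6 MHz = 3.7 MHz.
124.5 MHz mod fs = 15.6 MHz.
15.6 MHz ≤ fs/2 = 18.15 MHz, appears at 15.6 MHz.
9 MHz ≤ fs/2 = 18.15 MHz, passes unchanged.
76.3 MHz and 105.2 MHz both map to 3.7 MHz.

3.7 MHz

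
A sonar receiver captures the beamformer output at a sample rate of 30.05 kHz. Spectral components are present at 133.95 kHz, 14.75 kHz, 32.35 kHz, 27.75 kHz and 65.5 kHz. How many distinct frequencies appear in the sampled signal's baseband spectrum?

fs/2 = 15.025 kHz.
133.95 kHz mod fs = 13.75 kHz.
13.75 kHz ≤ fs/2 = 15.025 kHz, appears at 13.75 kHz.
14.75 kHz ≤ fs/2 = 15.025 kHz, passes unchanged.
32.35 kHz mod fs = 2.3 kHz.
2.3 kHz ≤ fs/2 = 15.025 kHz, appears at 2.3 kHz.
27.75 kHz > fs/2 = 15.025 kHz, folds to fs − 27.75 kHz = 2.3 kHz.
65.5 kHz mod fs = 5.4 kHz.
5.4 kHz ≤ fs/2 = 15.025 kHz, appears at 5.4 kHz.
Distinct values: {2.3 kHz, 5.4 kHz, 13.75 kHz, 14.75 kHz} → 4.

4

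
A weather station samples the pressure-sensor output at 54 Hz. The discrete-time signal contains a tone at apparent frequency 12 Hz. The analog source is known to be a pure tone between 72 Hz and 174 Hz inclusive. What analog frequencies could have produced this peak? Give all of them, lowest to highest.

96 Hz, 120 Hz, 150 Hz, 174 Hz

Frequencies that alias to 12 Hz are k·fs ± 12 Hz for integer k ≥ 0.
k=0: 12 Hz.
k=1: 42 Hz, 66 Hz.
k=2: 96 Hz, 120 Hz.
k=3: 150 Hz, 174 Hz.
k=4: 204 Hz, 228 Hz.
Within [72 Hz, 174 Hz]: 96 Hz, 120 Hz, 150 Hz, 174 Hz.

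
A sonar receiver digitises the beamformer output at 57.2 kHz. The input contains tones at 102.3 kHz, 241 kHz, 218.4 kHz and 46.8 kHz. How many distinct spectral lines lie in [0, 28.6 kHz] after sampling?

3

fs/2 = 28.6 kHz.
102.3 kHz mod fs = 45.1 kHz.
45.1 kHz > fs/2 = 28.6 kHz, folds to fs − 45.1 kHz = 12.1 kHz.
241 kHz mod fs = 12.2 kHz.
12.2 kHz ≤ fs/2 = 28.6 kHz, appears at 12.2 kHz.
218.4 kHz mod fs = 46.8 kHz.
46.8 kHz > fs/2 = 28.6 kHz, folds to fs − 46.8 kHz = 10.4 kHz.
46.8 kHz > fs/2 = 28.6 kHz, folds to fs − 46.8 kHz = 10.4 kHz.
Distinct values: {10.4 kHz, 12.1 kHz, 12.2 kHz} → 3.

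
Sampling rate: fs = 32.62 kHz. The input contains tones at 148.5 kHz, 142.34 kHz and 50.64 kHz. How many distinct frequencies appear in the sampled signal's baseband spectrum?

fs/2 = 16.31 kHz.
148.5 kHz mod fs = 18.02 kHz.
18.02 kHz > fs/2 = 16.31 kHz, folds to fs − 18.02 kHz = 14.6 kHz.
142.34 kHz mod fs = 11.86 kHz.
11.86 kHz ≤ fs/2 = 16.31 kHz, appears at 11.86 kHz.
50.64 kHz mod fs = 18.02 kHz.
18.02 kHz > fs/2 = 16.31 kHz, folds to fs − 18.02 kHz = 14.6 kHz.
Distinct values: {11.86 kHz, 14.6 kHz} → 2.

2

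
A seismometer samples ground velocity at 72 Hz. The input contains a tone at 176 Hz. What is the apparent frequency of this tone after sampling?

176 Hz mod fs = 32 Hz.
32 Hz ≤ fs/2 = 36 Hz, appears at 32 Hz.

32 Hz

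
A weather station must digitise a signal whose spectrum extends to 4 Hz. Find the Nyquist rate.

Nyquist rate = 2 × 4 Hz = 8 Hz.

8 Hz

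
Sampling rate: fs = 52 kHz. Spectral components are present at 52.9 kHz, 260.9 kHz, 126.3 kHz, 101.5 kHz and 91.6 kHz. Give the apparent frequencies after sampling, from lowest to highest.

0.9 kHz, 2.5 kHz, 12.4 kHz, 22.3 kHz

fs/2 = 26 kHz.
52.9 kHz mod fs = 0.9 kHz.
0.9 kHz ≤ fs/2 = 26 kHz, appears at 0.9 kHz.
260.9 kHz mod fs = 0.9 kHz.
0.9 kHz ≤ fs/2 = 26 kHz, appears at 0.9 kHz.
126.3 kHz mod fs = 22.3 kHz.
22.3 kHz ≤ fs/2 = 26 kHz, appears at 22.3 kHz.
101.5 kHz mod fs = 49.5 kHz.
49.5 kHz > fs/2 = 26 kHz, folds to fs − 49.5 kHz = 2.5 kHz.
91.6 kHz mod fs = 39.6 kHz.
39.6 kHz > fs/2 = 26 kHz, folds to fs − 39.6 kHz = 12.4 kHz.
Distinct values: {0.9 kHz, 2.5 kHz, 12.4 kHz, 22.3 kHz}.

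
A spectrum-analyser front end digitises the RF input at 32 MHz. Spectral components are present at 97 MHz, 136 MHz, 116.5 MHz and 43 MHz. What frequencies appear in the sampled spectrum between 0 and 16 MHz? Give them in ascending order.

1 MHz, 8 MHz, 11 MHz, 11.5 MHz

fs/2 = 16 MHz.
97 MHz mod fs = 1 MHz.
1 MHz ≤ fs/2 = 16 MHz, appears at 1 MHz.
136 MHz mod fs = 8 MHz.
8 MHz ≤ fs/2 = 16 MHz, appears at 8 MHz.
116.5 MHz mod fs = 20.5 MHz.
20.5 MHz > fs/2 = 16 MHz, folds to fs − 20.5 MHz = 11.5 MHz.
43 MHz mod fs = 11 MHz.
11 MHz ≤ fs/2 = 16 MHz, appears at 11 MHz.
Distinct values: {1 MHz, 8 MHz, 11 MHz, 11.5 MHz}.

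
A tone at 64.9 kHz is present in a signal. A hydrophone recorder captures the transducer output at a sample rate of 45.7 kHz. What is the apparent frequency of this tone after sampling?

64.9 kHz mod fs = 19.2 kHz.
19.2 kHz ≤ fs/2 = 22.85 kHz, appears at 19.2 kHz.

19.2 kHz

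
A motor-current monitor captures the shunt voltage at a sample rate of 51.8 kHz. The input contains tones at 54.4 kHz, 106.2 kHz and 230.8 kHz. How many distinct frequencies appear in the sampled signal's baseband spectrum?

2

fs/2 = 25.9 kHz.
54.4 kHz mod fs = 2.6 kHz.
2.6 kHz ≤ fs/2 = 25.9 kHz, appears at 2.6 kHz.
106.2 kHz mod fs = 2.6 kHz.
2.6 kHz ≤ fs/2 = 25.9 kHz, appears at 2.6 kHz.
230.8 kHz mod fs = 23.6 kHz.
23.6 kHz ≤ fs/2 = 25.9 kHz, appears at 23.6 kHz.
Distinct values: {2.6 kHz, 23.6 kHz} → 2.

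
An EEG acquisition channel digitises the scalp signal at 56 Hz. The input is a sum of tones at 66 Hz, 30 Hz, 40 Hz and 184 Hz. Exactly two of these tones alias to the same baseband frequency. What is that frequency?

16 Hz

fs/2 = 28 Hz.
66 Hz mod fs = 10 Hz.
10 Hz ≤ fs/2 = 28 Hz, appears at 10 Hz.
30 Hz > fs/2 = 28 Hz, folds to fs − 30 Hz = 26 Hz.
40 Hz > fs/2 = 28 Hz, folds to fs − 40 Hz = 16 Hz.
184 Hz mod fs = 16 Hz.
16 Hz ≤ fs/2 = 28 Hz, appears at 16 Hz.
40 Hz and 184 Hz both map to 16 Hz.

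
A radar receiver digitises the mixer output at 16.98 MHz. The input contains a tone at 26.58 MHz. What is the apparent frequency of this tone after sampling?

26.58 MHz mod fs = 9.6 MHz.
9.6 MHz > fs/2 = 8.49 MHz, folds to fs − 9.6 MHz = 7.38 MHz.

7.38 MHz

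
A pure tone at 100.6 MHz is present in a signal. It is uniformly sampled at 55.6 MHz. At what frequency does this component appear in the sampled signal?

100.6 MHz mod fs = 45 MHz.
45 MHz > fs/2 = 27.8 MHz, folds to fs − 45 MHz = 10.6 MHz.

10.6 MHz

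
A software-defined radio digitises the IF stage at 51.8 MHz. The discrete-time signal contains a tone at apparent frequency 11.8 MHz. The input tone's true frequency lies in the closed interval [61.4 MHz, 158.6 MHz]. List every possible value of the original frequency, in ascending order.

63.6 MHz, 91.8 MHz, 115.4 MHz, 143.6 MHz

Frequencies that alias to 11.8 MHz are k·fs ± 11.8 MHz for integer k ≥ 0.
k=0: 11.8 MHz.
k=1: 40 MHz, 63.6 MHz.
k=2: 91.8 MHz, 115.4 MHz.
k=3: 143.6 MHz, 167.2 MHz.
k=4: 195.4 MHz, 219 MHz.
Within [61.4 MHz, 158.6 MHz]: 63.6 MHz, 91.8 MHz, 115.4 MHz, 143.6 MHz.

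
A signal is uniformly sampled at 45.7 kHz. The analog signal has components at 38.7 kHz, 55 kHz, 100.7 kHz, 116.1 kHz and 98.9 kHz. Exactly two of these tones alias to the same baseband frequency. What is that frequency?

fs/2 = 22.85 kHz.
38.7 kHz > fs/2 = 22.85 kHz, folds to fs − 38.7 kHz = 7 kHz.
55 kHz mod fs = 9.3 kHz.
9.3 kHz ≤ fs/2 = 22.85 kHz, appears at 9.3 kHz.
100.7 kHz mod fs = 9.3 kHz.
9.3 kHz ≤ fs/2 = 22.85 kHz, appears at 9.3 kHz.
116.1 kHz mod fs = 24.7 kHz.
24.7 kHz > fs/2 = 22.85 kHz, folds to fs − 24.7 kHz = 21 kHz.
98.9 kHz mod fs = 7.5 kHz.
7.5 kHz ≤ fs/2 = 22.85 kHz, appears at 7.5 kHz.
55 kHz and 100.7 kHz both map to 9.3 kHz.

9.3 kHz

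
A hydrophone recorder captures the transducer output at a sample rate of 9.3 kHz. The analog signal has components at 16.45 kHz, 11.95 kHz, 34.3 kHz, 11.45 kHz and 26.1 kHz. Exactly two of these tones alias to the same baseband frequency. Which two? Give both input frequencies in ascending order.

fs/2 = 4.65 kHz.
16.45 kHz mod fs = 7.15 kHz.
7.15 kHz > fs/2 = 4.65 kHz, folds to fs − 7.15 kHz = 2.15 kHz.
11.95 kHz mod fs = 2.65 kHz.
2.65 kHz ≤ fs/2 = 4.65 kHz, appears at 2.65 kHz.
34.3 kHz mod fs = 6.4 kHz.
6.4 kHz > fs/2 = 4.65 kHz, folds to fs − 6.4 kHz = 2.9 kHz.
11.45 kHz mod fs = 2.15 kHz.
2.15 kHz ≤ fs/2 = 4.65 kHz, appears at 2.15 kHz.
26.1 kHz mod fs = 7.5 kHz.
7.5 kHz > fs/2 = 4.65 kHz, folds to fs − 7.5 kHz = 1.8 kHz.
11.45 kHz and 16.45 kHz both map to 2.15 kHz.

11.45 kHz, 16.45 kHz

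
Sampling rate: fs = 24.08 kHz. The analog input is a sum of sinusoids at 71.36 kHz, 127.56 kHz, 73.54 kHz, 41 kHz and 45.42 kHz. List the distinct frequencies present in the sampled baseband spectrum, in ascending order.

0.88 kHz, 1.3 kHz, 2.74 kHz, 7.16 kHz

fs/2 = 12.04 kHz.
71.36 kHz mod fs = 23.2 kHz.
23.2 kHz > fs/2 = 12.04 kHz, folds to fs − 23.2 kHz = 0.88 kHz.
127.56 kHz mod fs = 7.16 kHz.
7.16 kHz ≤ fs/2 = 12.04 kHz, appears at 7.16 kHz.
73.54 kHz mod fs = 1.3 kHz.
1.3 kHz ≤ fs/2 = 12.04 kHz, appears at 1.3 kHz.
41 kHz mod fs = 16.92 kHz.
16.92 kHz > fs/2 = 12.04 kHz, folds to fs − 16.92 kHz = 7.16 kHz.
45.42 kHz mod fs = 21.34 kHz.
21.34 kHz > fs/2 = 12.04 kHz, folds to fs − 21.34 kHz = 2.74 kHz.
Distinct values: {0.88 kHz, 1.3 kHz, 2.74 kHz, 7.16 kHz}.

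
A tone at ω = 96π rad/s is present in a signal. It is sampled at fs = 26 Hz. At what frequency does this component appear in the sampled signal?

4 Hz

ω = 96π rad/s → f = ω/(2π) = 48 Hz.
48 Hz mod fs = 22 Hz.
22 Hz > fs/2 = 13 Hz, folds to fs − 22 Hz = 4 Hz.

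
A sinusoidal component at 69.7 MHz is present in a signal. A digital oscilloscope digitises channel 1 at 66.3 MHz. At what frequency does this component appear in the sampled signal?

69.7 MHz mod fs = 3.4 MHz.
3.4 MHz ≤ fs/2 = 33.15 MHz, appears at 3.4 MHz.

3.4 MHz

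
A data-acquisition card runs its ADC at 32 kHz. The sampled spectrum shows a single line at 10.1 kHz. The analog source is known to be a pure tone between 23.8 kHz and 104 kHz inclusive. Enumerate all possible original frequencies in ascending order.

42.1 kHz, 53.9 kHz, 74.1 kHz, 85.9 kHz

Frequencies that alias to 10.1 kHz are k·fs ± 10.1 kHz for integer k ≥ 0.
k=0: 10.1 kHz.
k=1: 21.9 kHz, 42.1 kHz.
k=2: 53.9 kHz, 74.1 kHz.
k=3: 85.9 kHz, 106.1 kHz.
k=4: 117.9 kHz, 138.1 kHz.
Within [23.8 kHz, 104 kHz]: 42.1 kHz, 53.9 kHz, 74.1 kHz, 85.9 kHz.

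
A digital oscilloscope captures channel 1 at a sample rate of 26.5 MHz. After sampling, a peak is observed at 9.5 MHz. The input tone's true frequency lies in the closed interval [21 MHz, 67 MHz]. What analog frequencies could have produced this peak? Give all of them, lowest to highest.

36 MHz, 43.5 MHz, 62.5 MHz

Frequencies that alias to 9.5 MHz are k·fs ± 9.5 MHz for integer k ≥ 0.
k=0: 9.5 MHz.
k=1: 17 MHz, 36 MHz.
k=2: 43.5 MHz, 62.5 MHz.
k=3: 70 MHz, 89 MHz.
Within [21 MHz, 67 MHz]: 36 MHz, 43.5 MHz, 62.5 MHz.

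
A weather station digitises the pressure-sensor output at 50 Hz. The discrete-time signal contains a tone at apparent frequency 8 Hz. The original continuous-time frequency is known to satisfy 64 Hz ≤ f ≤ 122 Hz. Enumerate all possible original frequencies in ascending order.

92 Hz, 108 Hz

Frequencies that alias to 8 Hz are k·fs ± 8 Hz for integer k ≥ 0.
k=0: 8 Hz.
k=1: 42 Hz, 58 Hz.
k=2: 92 Hz, 108 Hz.
k=3: 142 Hz, 158 Hz.
Within [64 Hz, 122 Hz]: 92 Hz, 108 Hz.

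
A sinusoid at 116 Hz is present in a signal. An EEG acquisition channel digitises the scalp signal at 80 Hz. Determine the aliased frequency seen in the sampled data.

116 Hz mod fs = 36 Hz.
36 Hz ≤ fs/2 = 40 Hz, appears at 36 Hz.

36 Hz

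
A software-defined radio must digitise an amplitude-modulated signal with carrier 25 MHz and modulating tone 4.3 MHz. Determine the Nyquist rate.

58.6 MHz

AM sidebands sit at fc ± fm = 20.7 MHz and 29.3 MHz.
Highest-frequency component: 29.3 MHz.
Nyquist rate = 2 × 29.3 MHz = 58.6 MHz.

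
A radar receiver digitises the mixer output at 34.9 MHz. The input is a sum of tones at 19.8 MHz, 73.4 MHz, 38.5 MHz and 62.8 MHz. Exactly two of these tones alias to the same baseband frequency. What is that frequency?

3.6 MHz

fs/2 = 17.45 MHz.
19.8 MHz > fs/2 = 17.45 MHz, folds to fs − 19.8 MHz = 15.1 MHz.
73.4 MHz mod fs = 3.6 MHz.
3.6 MHz ≤ fs/2 = 17.45 MHz, appears at 3.6 MHz.
38.5 MHz mod fs = 3.6 MHz.
3.6 MHz ≤ fs/2 = 17.45 MHz, appears at 3.6 MHz.
62.8 MHz mod fs = 27.9 MHz.
27.9 MHz > fs/2 = 17.45 MHz, folds to fs − 27.9 MHz = 7 MHz.
38.5 MHz and 73.4 MHz both map to 3.6 MHz.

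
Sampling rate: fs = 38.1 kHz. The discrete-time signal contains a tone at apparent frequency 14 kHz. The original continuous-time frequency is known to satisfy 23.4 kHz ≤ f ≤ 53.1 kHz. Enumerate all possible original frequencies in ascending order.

24.1 kHz, 52.1 kHz

Frequencies that alias to 14 kHz are k·fs ± 14 kHz for integer k ≥ 0.
k=0: 14 kHz.
k=1: 24.1 kHz, 52.1 kHz.
k=2: 62.2 kHz, 90.2 kHz.
Within [23.4 kHz, 53.1 kHz]: 24.1 kHz, 52.1 kHz.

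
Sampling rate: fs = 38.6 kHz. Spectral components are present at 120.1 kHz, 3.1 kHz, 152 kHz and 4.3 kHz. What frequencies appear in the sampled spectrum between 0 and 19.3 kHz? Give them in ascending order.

fs/2 = 19.3 kHz.
120.1 kHz mod fs = 4.3 kHz.
4.3 kHz ≤ fs/2 = 19.3 kHz, appears at 4.3 kHz.
3.1 kHz ≤ fs/2 = 19.3 kHz, passes unchanged.
152 kHz mod fs = 36.2 kHz.
36.2 kHz > fs/2 = 19.3 kHz, folds to fs − 36.2 kHz = 2.4 kHz.
4.3 kHz ≤ fs/2 = 19.3 kHz, passes unchanged.
Distinct values: {2.4 kHz, 3.1 kHz, 4.3 kHz}.

2.4 kHz, 3.1 kHz, 4.3 kHz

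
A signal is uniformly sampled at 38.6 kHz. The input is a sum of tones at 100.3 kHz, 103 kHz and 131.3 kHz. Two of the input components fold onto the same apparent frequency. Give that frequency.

fs/2 = 19.3 kHz.
100.3 kHz mod fs = 23.1 kHz.
23.1 kHz > fs/2 = 19.3 kHz, folds to fs − 23.1 kHz = 15.5 kHz.
103 kHz mod fs = 25.8 kHz.
25.8 kHz > fs/2 = 19.3 kHz, folds to fs − 25.8 kHz = 12.8 kHz.
131.3 kHz mod fs = 15.5 kHz.
15.5 kHz ≤ fs/2 = 19.3 kHz, appears at 15.5 kHz.
100.3 kHz and 131.3 kHz both map to 15.5 kHz.

15.5 kHz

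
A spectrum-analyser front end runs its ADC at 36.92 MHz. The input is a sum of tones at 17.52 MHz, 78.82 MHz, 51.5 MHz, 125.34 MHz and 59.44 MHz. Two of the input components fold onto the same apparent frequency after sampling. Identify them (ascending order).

fs/2 = 18.46 MHz.
17.52 MHz ≤ fs/2 = 18.46 MHz, passes unchanged.
78.82 MHz mod fs = 4.98 MHz.
4.98 MHz ≤ fs/2 = 18.46 MHz, appears at 4.98 MHz.
51.5 MHz mod fs = 14.58 MHz.
14.58 MHz ≤ fs/2 = 18.46 MHz, appears at 14.58 MHz.
125.34 MHz mod fs = 14.58 MHz.
14.58 MHz ≤ fs/2 = 18.46 MHz, appears at 14.58 MHz.
59.44 MHz mod fs = 22.52 MHz.
22.52 MHz > fs/2 = 18.46 MHz, folds to fs − 22.52 MHz = 14.4 MHz.
51.5 MHz and 125.34 MHz both map to 14.58 MHz.

51.5 MHz, 125.34 MHz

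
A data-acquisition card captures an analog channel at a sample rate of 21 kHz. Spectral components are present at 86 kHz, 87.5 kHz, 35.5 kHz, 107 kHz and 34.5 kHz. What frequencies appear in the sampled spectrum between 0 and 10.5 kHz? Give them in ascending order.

fs/2 = 10.5 kHz.
86 kHz mod fs = 2 kHz.
2 kHz ≤ fs/2 = 10.5 kHz, appears at 2 kHz.
87.5 kHz mod fs = 3.5 kHz.
3.5 kHz ≤ fs/2 = 10.5 kHz, appears at 3.5 kHz.
35.5 kHz mod fs = 14.5 kHz.
14.5 kHz > fs/2 = 10.5 kHz, folds to fs − 14.5 kHz = 6.5 kHz.
107 kHz mod fs = 2 kHz.
2 kHz ≤ fs/2 = 10.5 kHz, appears at 2 kHz.
34.5 kHz mod fs = 13.5 kHz.
13.5 kHz > fs/2 = 10.5 kHz, folds to fs − 13.5 kHz = 7.5 kHz.
Distinct values: {2 kHz, 3.5 kHz, 6.5 kHz, 7.5 kHz}.

2 kHz, 3.5 kHz, 6.5 kHz, 7.5 kHz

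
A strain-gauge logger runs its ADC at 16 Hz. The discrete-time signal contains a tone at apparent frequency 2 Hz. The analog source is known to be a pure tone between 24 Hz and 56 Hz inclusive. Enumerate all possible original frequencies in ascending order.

30 Hz, 34 Hz, 46 Hz, 50 Hz

Frequencies that alias to 2 Hz are k·fs ± 2 Hz for integer k ≥ 0.
k=0: 2 Hz.
k=1: 14 Hz, 18 Hz.
k=2: 30 Hz, 34 Hz.
k=3: 46 Hz, 50 Hz.
k=4: 62 Hz, 66 Hz.
Within [24 Hz, 56 Hz]: 30 Hz, 34 Hz, 46 Hz, 50 Hz.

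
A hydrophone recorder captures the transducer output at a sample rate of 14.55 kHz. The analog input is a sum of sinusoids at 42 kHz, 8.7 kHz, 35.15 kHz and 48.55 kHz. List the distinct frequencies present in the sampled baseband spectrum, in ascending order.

1.65 kHz, 4.9 kHz, 5.85 kHz, 6.05 kHz

fs/2 = 7.275 kHz.
42 kHz mod fs = 12.9 kHz.
12.9 kHz > fs/2 = 7.275 kHz, folds to fs − 12.9 kHz = 1.65 kHz.
8.7 kHz > fs/2 = 7.275 kHz, folds to fs − 8.7 kHz = 5.85 kHz.
35.15 kHz mod fs = 6.05 kHz.
6.05 kHz ≤ fs/2 = 7.275 kHz, appears at 6.05 kHz.
48.55 kHz mod fs = 4.9 kHz.
4.9 kHz ≤ fs/2 = 7.275 kHz, appears at 4.9 kHz.
Distinct values: {1.65 kHz, 4.9 kHz, 5.85 kHz, 6.05 kHz}.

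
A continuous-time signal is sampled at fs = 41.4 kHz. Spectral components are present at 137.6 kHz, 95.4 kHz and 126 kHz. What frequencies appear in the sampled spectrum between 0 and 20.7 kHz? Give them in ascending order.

1.8 kHz, 12.6 kHz, 13.4 kHz

fs/2 = 20.7 kHz.
137.6 kHz mod fs = 13.4 kHz.
13.4 kHz ≤ fs/2 = 20.7 kHz, appears at 13.4 kHz.
95.4 kHz mod fs = 12.6 kHz.
12.6 kHz ≤ fs/2 = 20.7 kHz, appears at 12.6 kHz.
126 kHz mod fs = 1.8 kHz.
1.8 kHz ≤ fs/2 = 20.7 kHz, appears at 1.8 kHz.
Distinct values: {1.8 kHz, 12.6 kHz, 13.4 kHz}.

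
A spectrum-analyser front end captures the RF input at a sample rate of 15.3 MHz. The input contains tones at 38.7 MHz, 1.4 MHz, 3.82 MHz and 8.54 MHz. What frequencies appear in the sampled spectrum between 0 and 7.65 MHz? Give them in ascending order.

fs/2 = 7.65 MHz.
38.7 MHz mod fs = 8.1 MHz.
8.1 MHz > fs/2 = 7.65 MHz, folds to fs − 8.1 MHz = 7.2 MHz.
1.4 MHz ≤ fs/2 = 7.65 MHz, passes unchanged.
3.82 MHz ≤ fs/2 = 7.65 MHz, passes unchanged.
8.54 MHz > fs/2 = 7.65 MHz, folds to fs − 8.54 MHz = 6.76 MHz.
Distinct values: {1.4 MHz, 3.82 MHz, 6.76 MHz, 7.2 MHz}.

1.4 MHz, 3.82 MHz, 6.76 MHz, 7.2 MHz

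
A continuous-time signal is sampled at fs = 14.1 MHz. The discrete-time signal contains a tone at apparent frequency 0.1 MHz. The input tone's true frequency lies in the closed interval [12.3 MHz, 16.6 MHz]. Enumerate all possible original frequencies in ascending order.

14 MHz, 14.2 MHz

Frequencies that alias to 0.1 MHz are k·fs ± 0.1 MHz for integer k ≥ 0.
k=0: 0.1 MHz.
k=1: 14 MHz, 14.2 MHz.
k=2: 28.1 MHz, 28.3 MHz.
Within [12.3 MHz, 16.6 MHz]: 14 MHz, 14.2 MHz.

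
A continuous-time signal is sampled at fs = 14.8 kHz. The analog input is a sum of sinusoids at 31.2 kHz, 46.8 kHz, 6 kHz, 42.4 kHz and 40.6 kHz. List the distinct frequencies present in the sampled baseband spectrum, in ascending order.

1.6 kHz, 2 kHz, 2.4 kHz, 3.8 kHz, 6 kHz

fs/2 = 7.4 kHz.
31.2 kHz mod fs = 1.6 kHz.
1.6 kHz ≤ fs/2 = 7.4 kHz, appears at 1.6 kHz.
46.8 kHz mod fs = 2.4 kHz.
2.4 kHz ≤ fs/2 = 7.4 kHz, appears at 2.4 kHz.
6 kHz ≤ fs/2 = 7.4 kHz, passes unchanged.
42.4 kHz mod fs = 12.8 kHz.
12.8 kHz > fs/2 = 7.4 kHz, folds to fs − 12.8 kHz = 2 kHz.
40.6 kHz mod fs = 11 kHz.
11 kHz > fs/2 = 7.4 kHz, folds to fs − 11 kHz = 3.8 kHz.
Distinct values: {1.6 kHz, 2 kHz, 2.4 kHz, 3.8 kHz, 6 kHz}.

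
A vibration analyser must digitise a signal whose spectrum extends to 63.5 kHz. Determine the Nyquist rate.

127 kHz

Nyquist rate = 2 × 63.5 kHz = 127 kHz.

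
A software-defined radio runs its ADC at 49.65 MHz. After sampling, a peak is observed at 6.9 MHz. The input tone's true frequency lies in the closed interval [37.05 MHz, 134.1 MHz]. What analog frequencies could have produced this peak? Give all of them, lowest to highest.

Frequencies that alias to 6.9 MHz are k·fs ± 6.9 MHz for integer k ≥ 0.
k=0: 6.9 MHz.
k=1: 42.75 MHz, 56.55 MHz.
k=2: 92.4 MHz, 106.2 MHz.
k=3: 142.05 MHz, 155.85 MHz.
Within [37.05 MHz, 134.1 MHz]: 42.75 MHz, 56.55 MHz, 92.4 MHz, 106.2 MHz.

42.75 MHz, 56.55 MHz, 92.4 MHz, 106.2 MHz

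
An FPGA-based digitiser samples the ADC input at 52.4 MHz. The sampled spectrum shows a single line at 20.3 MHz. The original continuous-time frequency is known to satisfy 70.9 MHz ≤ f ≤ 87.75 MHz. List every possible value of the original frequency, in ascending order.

72.7 MHz, 84.5 MHz

Frequencies that alias to 20.3 MHz are k·fs ± 20.3 MHz for integer k ≥ 0.
k=0: 20.3 MHz.
k=1: 32.1 MHz, 72.7 MHz.
k=2: 84.5 MHz, 125.1 MHz.
k=3: 136.9 MHz, 177.5 MHz.
Within [70.9 MHz, 87.75 MHz]: 72.7 MHz, 84.5 MHz.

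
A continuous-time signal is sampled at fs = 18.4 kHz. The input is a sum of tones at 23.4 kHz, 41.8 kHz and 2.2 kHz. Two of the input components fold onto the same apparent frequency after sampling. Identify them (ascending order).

23.4 kHz, 41.8 kHz

fs/2 = 9.2 kHz.
23.4 kHz mod fs = 5 kHz.
5 kHz ≤ fs/2 = 9.2 kHz, appears at 5 kHz.
41.8 kHz mod fs = 5 kHz.
5 kHz ≤ fs/2 = 9.2 kHz, appears at 5 kHz.
2.2 kHz ≤ fs/2 = 9.2 kHz, passes unchanged.
23.4 kHz and 41.8 kHz both map to 5 kHz.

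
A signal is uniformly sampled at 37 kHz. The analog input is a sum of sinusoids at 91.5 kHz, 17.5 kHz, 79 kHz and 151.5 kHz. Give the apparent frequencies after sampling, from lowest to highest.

3.5 kHz, 5 kHz, 17.5 kHz

fs/2 = 18.5 kHz.
91.5 kHz mod fs = 17.5 kHz.
17.5 kHz ≤ fs/2 = 18.5 kHz, appears at 17.5 kHz.
17.5 kHz ≤ fs/2 = 18.5 kHz, passes unchanged.
79 kHz mod fs = 5 kHz.
5 kHz ≤ fs/2 = 18.5 kHz, appears at 5 kHz.
151.5 kHz mod fs = 3.5 kHz.
3.5 kHz ≤ fs/2 = 18.5 kHz, appears at 3.5 kHz.
Distinct values: {3.5 kHz, 5 kHz, 17.5 kHz}.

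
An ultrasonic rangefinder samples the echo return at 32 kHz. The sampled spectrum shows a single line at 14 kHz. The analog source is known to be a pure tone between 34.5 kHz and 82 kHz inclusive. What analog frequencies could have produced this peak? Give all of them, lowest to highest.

46 kHz, 50 kHz, 78 kHz, 82 kHz

Frequencies that alias to 14 kHz are k·fs ± 14 kHz for integer k ≥ 0.
k=0: 14 kHz.
k=1: 18 kHz, 46 kHz.
k=2: 50 kHz, 78 kHz.
k=3: 82 kHz, 110 kHz.
k=4: 114 kHz, 142 kHz.
Within [34.5 kHz, 82 kHz]: 46 kHz, 50 kHz, 78 kHz, 82 kHz.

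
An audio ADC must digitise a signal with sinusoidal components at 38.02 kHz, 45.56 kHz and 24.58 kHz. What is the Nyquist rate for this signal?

91.12 kHz

Highest-frequency component: 45.56 kHz.
Nyquist rate = 2 × 45.56 kHz = 91.12 kHz.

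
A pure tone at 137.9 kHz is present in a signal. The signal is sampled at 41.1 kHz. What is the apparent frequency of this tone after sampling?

14.6 kHz

137.9 kHz mod fs = 14.6 kHz.
14.6 kHz ≤ fs/2 = 20.55 kHz, appears at 14.6 kHz.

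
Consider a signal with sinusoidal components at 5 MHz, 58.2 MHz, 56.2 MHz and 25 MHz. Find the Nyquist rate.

116.4 MHz

Highest-frequency component: 58.2 MHz.
Nyquist rate = 2 × 58.2 MHz = 116.4 MHz.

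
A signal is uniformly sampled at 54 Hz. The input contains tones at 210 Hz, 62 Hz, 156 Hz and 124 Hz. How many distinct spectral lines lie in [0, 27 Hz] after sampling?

3

fs/2 = 27 Hz.
210 Hz mod fs = 48 Hz.
48 Hz > fs/2 = 27 Hz, folds to fs − 48 Hz = 6 Hz.
62 Hz mod fs = 8 Hz.
8 Hz ≤ fs/2 = 27 Hz, appears at 8 Hz.
156 Hz mod fs = 48 Hz.
48 Hz > fs/2 = 27 Hz, folds to fs − 48 Hz = 6 Hz.
124 Hz mod fs = 16 Hz.
16 Hz ≤ fs/2 = 27 Hz, appears at 16 Hz.
Distinct values: {6 Hz, 8 Hz, 16 Hz} → 3.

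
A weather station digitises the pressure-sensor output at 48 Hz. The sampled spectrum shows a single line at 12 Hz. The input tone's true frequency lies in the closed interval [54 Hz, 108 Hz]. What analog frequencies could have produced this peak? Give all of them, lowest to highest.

60 Hz, 84 Hz, 108 Hz

Frequencies that alias to 12 Hz are k·fs ± 12 Hz for integer k ≥ 0.
k=0: 12 Hz.
k=1: 36 Hz, 60 Hz.
k=2: 84 Hz, 108 Hz.
k=3: 132 Hz, 156 Hz.
Within [54 Hz, 108 Hz]: 60 Hz, 84 Hz, 108 Hz.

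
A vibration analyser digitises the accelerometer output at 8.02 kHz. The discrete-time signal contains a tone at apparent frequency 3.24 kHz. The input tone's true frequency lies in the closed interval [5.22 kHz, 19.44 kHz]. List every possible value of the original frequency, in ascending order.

11.26 kHz, 12.8 kHz, 19.28 kHz

Frequencies that alias to 3.24 kHz are k·fs ± 3.24 kHz for integer k ≥ 0.
k=0: 3.24 kHz.
k=1: 4.78 kHz, 11.26 kHz.
k=2: 12.8 kHz, 19.28 kHz.
k=3: 20.82 kHz, 27.3 kHz.
Within [5.22 kHz, 19.44 kHz]: 11.26 kHz, 12.8 kHz, 19.28 kHz.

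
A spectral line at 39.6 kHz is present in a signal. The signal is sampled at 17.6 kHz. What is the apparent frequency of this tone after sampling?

4.4 kHz

39.6 kHz mod fs = 4.4 kHz.
4.4 kHz ≤ fs/2 = 8.8 kHz, appears at 4.4 kHz.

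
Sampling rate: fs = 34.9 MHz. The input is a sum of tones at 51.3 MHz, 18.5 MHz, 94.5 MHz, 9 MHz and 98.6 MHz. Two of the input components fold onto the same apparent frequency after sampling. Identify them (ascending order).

18.5 MHz, 51.3 MHz

fs/2 = 17.45 MHz.
51.3 MHz mod fs = 16.4 MHz.
16.4 MHz ≤ fs/2 = 17.45 MHz, appears at 16.4 MHz.
18.5 MHz > fs/2 = 17.45 MHz, folds to fs − 18.5 MHz = 16.4 MHz.
94.5 MHz mod fs = 24.7 MHz.
24.7 MHz > fs/2 = 17.45 MHz, folds to fs − 24.7 MHz = 10.2 MHz.
9 MHz ≤ fs/2 = 17.45 MHz, passes unchanged.
98.6 MHz mod fs = 28.8 MHz.
28.8 MHz > fs/2 = 17.45 MHz, folds to fs − 28.8 MHz = 6.1 MHz.
18.5 MHz and 51.3 MHz both map to 16.4 MHz.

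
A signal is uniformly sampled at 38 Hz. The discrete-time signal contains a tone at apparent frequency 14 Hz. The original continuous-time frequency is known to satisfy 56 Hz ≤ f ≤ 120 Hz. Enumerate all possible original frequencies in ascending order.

Frequencies that alias to 14 Hz are k·fs ± 14 Hz for integer k ≥ 0.
k=0: 14 Hz.
k=1: 24 Hz, 52 Hz.
k=2: 62 Hz, 90 Hz.
k=3: 100 Hz, 128 Hz.
k=4: 138 Hz, 166 Hz.
Within [56 Hz, 120 Hz]: 62 Hz, 90 Hz, 100 Hz.

62 Hz, 90 Hz, 100 Hz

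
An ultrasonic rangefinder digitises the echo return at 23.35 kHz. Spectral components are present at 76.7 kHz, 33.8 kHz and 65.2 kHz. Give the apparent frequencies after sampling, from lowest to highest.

4.85 kHz, 6.65 kHz, 10.45 kHz

fs/2 = 11.675 kHz.
76.7 kHz mod fs = 6.65 kHz.
6.65 kHz ≤ fs/2 = 11.675 kHz, appears at 6.65 kHz.
33.8 kHz mod fs = 10.45 kHz.
10.45 kHz ≤ fs/2 = 11.675 kHz, appears at 10.45 kHz.
65.2 kHz mod fs = 18.5 kHz.
18.5 kHz > fs/2 = 11.675 kHz, folds to fs − 18.5 kHz = 4.85 kHz.
Distinct values: {4.85 kHz, 6.65 kHz, 10.45 kHz}.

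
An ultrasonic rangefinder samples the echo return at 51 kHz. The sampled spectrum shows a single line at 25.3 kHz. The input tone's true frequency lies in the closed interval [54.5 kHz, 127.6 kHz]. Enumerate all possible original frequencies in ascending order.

Frequencies that alias to 25.3 kHz are k·fs ± 25.3 kHz for integer k ≥ 0.
k=0: 25.3 kHz.
k=1: 25.7 kHz, 76.3 kHz.
k=2: 76.7 kHz, 127.3 kHz.
k=3: 127.7 kHz, 178.3 kHz.
Within [54.5 kHz, 127.6 kHz]: 76.3 kHz, 76.7 kHz, 127.3 kHz.

76.3 kHz, 76.7 kHz, 127.3 kHz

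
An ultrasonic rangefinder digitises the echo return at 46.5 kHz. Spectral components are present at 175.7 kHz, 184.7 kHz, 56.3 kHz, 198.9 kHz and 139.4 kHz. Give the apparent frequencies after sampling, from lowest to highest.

fs/2 = 23.25 kHz.
175.7 kHz mod fs = 36.2 kHz.
36.2 kHz > fs/2 = 23.25 kHz, folds to fs − 36.2 kHz = 10.3 kHz.
184.7 kHz mod fs = 45.2 kHz.
45.2 kHz > fs/2 = 23.25 kHz, folds to fs − 45.2 kHz = 1.3 kHz.
56.3 kHz mod fs = 9.8 kHz.
9.8 kHz ≤ fs/2 = 23.25 kHz, appears at 9.8 kHz.
198.9 kHz mod fs = 12.9 kHz.
12.9 kHz ≤ fs/2 = 23.25 kHz, appears at 12.9 kHz.
139.4 kHz mod fs = 46.4 kHz.
46.4 kHz > fs/2 = 23.25 kHz, folds to fs − 46.4 kHz = 0.1 kHz.
Distinct values: {0.1 kHz, 1.3 kHz, 9.8 kHz, 10.3 kHz, 12.9 kHz}.

0.1 kHz, 1.3 kHz, 9.8 kHz, 10.3 kHz, 12.9 kHz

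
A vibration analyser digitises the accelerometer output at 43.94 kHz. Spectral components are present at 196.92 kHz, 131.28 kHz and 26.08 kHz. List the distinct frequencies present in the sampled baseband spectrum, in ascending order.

0.54 kHz, 17.86 kHz, 21.16 kHz

fs/2 = 21.97 kHz.
196.92 kHz mod fs = 21.16 kHz.
21.16 kHz ≤ fs/2 = 21.97 kHz, appears at 21.16 kHz.
131.28 kHz mod fs = 43.4 kHz.
43.4 kHz > fs/2 = 21.97 kHz, folds to fs − 43.4 kHz = 0.54 kHz.
26.08 kHz > fs/2 = 21.97 kHz, folds to fs − 26.08 kHz = 17.86 kHz.
Distinct values: {0.54 kHz, 17.86 kHz, 21.16 kHz}.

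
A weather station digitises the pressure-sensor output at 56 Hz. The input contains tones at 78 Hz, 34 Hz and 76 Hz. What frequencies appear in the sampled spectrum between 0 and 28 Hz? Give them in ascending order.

fs/2 = 28 Hz.
78 Hz mod fs = 22 Hz.
22 Hz ≤ fs/2 = 28 Hz, appears at 22 Hz.
34 Hz > fs/2 = 28 Hz, folds to fs − 34 Hz = 22 Hz.
76 Hz mod fs = 20 Hz.
20 Hz ≤ fs/2 = 28 Hz, appears at 20 Hz.
Distinct values: {20 Hz, 22 Hz}.

20 Hz, 22 Hz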